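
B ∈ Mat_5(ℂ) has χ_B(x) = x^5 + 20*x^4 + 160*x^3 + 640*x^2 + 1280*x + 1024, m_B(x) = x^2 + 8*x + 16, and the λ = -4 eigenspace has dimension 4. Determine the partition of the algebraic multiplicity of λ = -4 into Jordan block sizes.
Block sizes for λ = -4: [2, 1, 1, 1]

Step 1 — from the characteristic polynomial, algebraic multiplicity of λ = -4 is 5. From dim ker(B − (-4)·I) = 4, there are exactly 4 Jordan blocks for λ = -4.
Step 2 — from the minimal polynomial, the factor (x + 4)^2 tells us the largest block for λ = -4 has size 2.
Step 3 — with total size 5, 4 blocks, and largest block 2, the block sizes (in nonincreasing order) are [2, 1, 1, 1].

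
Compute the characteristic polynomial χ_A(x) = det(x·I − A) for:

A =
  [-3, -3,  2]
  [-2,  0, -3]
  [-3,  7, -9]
x^3 + 12*x^2 + 48*x + 64

Expanding det(x·I − A) (e.g. by cofactor expansion or by noting that A is similar to its Jordan form J, which has the same characteristic polynomial as A) gives
  χ_A(x) = x^3 + 12*x^2 + 48*x + 64
which factors as (x + 4)^3. The eigenvalues (with algebraic multiplicities) are λ = -4 with multiplicity 3.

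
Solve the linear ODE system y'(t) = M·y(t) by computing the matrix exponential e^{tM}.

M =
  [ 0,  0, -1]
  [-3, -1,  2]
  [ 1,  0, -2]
e^{tM} =
  [t*exp(-t) + exp(-t), 0, -t*exp(-t)]
  [-t^2*exp(-t)/2 - 3*t*exp(-t), exp(-t), t^2*exp(-t)/2 + 2*t*exp(-t)]
  [t*exp(-t), 0, -t*exp(-t) + exp(-t)]

Strategy: write M = P · J · P⁻¹ where J is a Jordan canonical form, so e^{tM} = P · e^{tJ} · P⁻¹, and e^{tJ} can be computed block-by-block.

M has Jordan form
J =
  [-1,  1,  0]
  [ 0, -1,  1]
  [ 0,  0, -1]
(up to reordering of blocks).

Per-block formulas:
  For a 3×3 Jordan block J_3(-1): exp(t · J_3(-1)) = e^(-1t)·(I + t·N + (t^2/2)·N^2), where N is the 3×3 nilpotent shift.

After assembling e^{tJ} and conjugating by P, we get:

e^{tM} =
  [t*exp(-t) + exp(-t), 0, -t*exp(-t)]
  [-t^2*exp(-t)/2 - 3*t*exp(-t), exp(-t), t^2*exp(-t)/2 + 2*t*exp(-t)]
  [t*exp(-t), 0, -t*exp(-t) + exp(-t)]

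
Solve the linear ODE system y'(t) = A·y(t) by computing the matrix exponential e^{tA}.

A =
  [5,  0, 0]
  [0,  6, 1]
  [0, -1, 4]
e^{tA} =
  [exp(5*t), 0, 0]
  [0, t*exp(5*t) + exp(5*t), t*exp(5*t)]
  [0, -t*exp(5*t), -t*exp(5*t) + exp(5*t)]

Strategy: write A = P · J · P⁻¹ where J is a Jordan canonical form, so e^{tA} = P · e^{tJ} · P⁻¹, and e^{tJ} can be computed block-by-block.

A has Jordan form
J =
  [5, 1, 0]
  [0, 5, 0]
  [0, 0, 5]
(up to reordering of blocks).

Per-block formulas:
  For a 1×1 block at λ = 5: exp(t · [5]) = [e^(5t)].
  For a 2×2 Jordan block J_2(5): exp(t · J_2(5)) = e^(5t)·(I + t·N), where N is the 2×2 nilpotent shift.

After assembling e^{tJ} and conjugating by P, we get:

e^{tA} =
  [exp(5*t), 0, 0]
  [0, t*exp(5*t) + exp(5*t), t*exp(5*t)]
  [0, -t*exp(5*t), -t*exp(5*t) + exp(5*t)]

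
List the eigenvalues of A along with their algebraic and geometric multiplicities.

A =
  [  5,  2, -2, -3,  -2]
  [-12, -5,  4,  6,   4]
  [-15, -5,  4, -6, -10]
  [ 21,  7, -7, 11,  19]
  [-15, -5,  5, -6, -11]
λ = -1: alg = 2, geom = 2; λ = 2: alg = 3, geom = 1

Step 1 — factor the characteristic polynomial to read off the algebraic multiplicities:
  χ_A(x) = (x - 2)^3*(x + 1)^2

Step 2 — compute geometric multiplicities via the rank-nullity identity g(λ) = n − rank(A − λI):
  rank(A − (-1)·I) = 3, so dim ker(A − (-1)·I) = n − 3 = 2
  rank(A − (2)·I) = 4, so dim ker(A − (2)·I) = n − 4 = 1

Summary:
  λ = -1: algebraic multiplicity = 2, geometric multiplicity = 2
  λ = 2: algebraic multiplicity = 3, geometric multiplicity = 1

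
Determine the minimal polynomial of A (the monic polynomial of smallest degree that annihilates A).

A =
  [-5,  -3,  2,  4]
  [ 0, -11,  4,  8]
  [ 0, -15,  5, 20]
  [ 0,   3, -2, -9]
x^2 + 10*x + 25

The characteristic polynomial is χ_A(x) = (x + 5)^4, so the eigenvalues are known. The minimal polynomial is
  m_A(x) = Π_λ (x − λ)^{k_λ}
where k_λ is the size of the *largest* Jordan block for λ (equivalently, the smallest k with (A − λI)^k v = 0 for every generalised eigenvector v of λ).

  λ = -5: largest Jordan block has size 2, contributing (x + 5)^2

So m_A(x) = (x + 5)^2 = x^2 + 10*x + 25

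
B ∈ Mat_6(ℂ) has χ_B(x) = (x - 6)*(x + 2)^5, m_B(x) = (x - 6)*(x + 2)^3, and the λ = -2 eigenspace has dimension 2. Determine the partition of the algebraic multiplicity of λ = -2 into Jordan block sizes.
Block sizes for λ = -2: [3, 2]

Step 1 — from the characteristic polynomial, algebraic multiplicity of λ = -2 is 5. From dim ker(B − (-2)·I) = 2, there are exactly 2 Jordan blocks for λ = -2.
Step 2 — from the minimal polynomial, the factor (x + 2)^3 tells us the largest block for λ = -2 has size 3.
Step 3 — with total size 5, 2 blocks, and largest block 3, the block sizes (in nonincreasing order) are [3, 2].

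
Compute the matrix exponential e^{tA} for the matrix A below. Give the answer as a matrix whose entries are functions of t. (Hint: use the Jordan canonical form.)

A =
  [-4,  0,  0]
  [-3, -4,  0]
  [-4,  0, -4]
e^{tA} =
  [exp(-4*t), 0, 0]
  [-3*t*exp(-4*t), exp(-4*t), 0]
  [-4*t*exp(-4*t), 0, exp(-4*t)]

Strategy: write A = P · J · P⁻¹ where J is a Jordan canonical form, so e^{tA} = P · e^{tJ} · P⁻¹, and e^{tJ} can be computed block-by-block.

A has Jordan form
J =
  [-4,  1,  0]
  [ 0, -4,  0]
  [ 0,  0, -4]
(up to reordering of blocks).

Per-block formulas:
  For a 1×1 block at λ = -4: exp(t · [-4]) = [e^(-4t)].
  For a 2×2 Jordan block J_2(-4): exp(t · J_2(-4)) = e^(-4t)·(I + t·N), where N is the 2×2 nilpotent shift.

After assembling e^{tJ} and conjugating by P, we get:

e^{tA} =
  [exp(-4*t), 0, 0]
  [-3*t*exp(-4*t), exp(-4*t), 0]
  [-4*t*exp(-4*t), 0, exp(-4*t)]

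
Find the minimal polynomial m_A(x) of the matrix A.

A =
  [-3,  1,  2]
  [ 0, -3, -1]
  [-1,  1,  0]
x^3 + 6*x^2 + 12*x + 8

The characteristic polynomial is χ_A(x) = (x + 2)^3, so the eigenvalues are known. The minimal polynomial is
  m_A(x) = Π_λ (x − λ)^{k_λ}
where k_λ is the size of the *largest* Jordan block for λ (equivalently, the smallest k with (A − λI)^k v = 0 for every generalised eigenvector v of λ).

  λ = -2: largest Jordan block has size 3, contributing (x + 2)^3

So m_A(x) = (x + 2)^3 = x^3 + 6*x^2 + 12*x + 8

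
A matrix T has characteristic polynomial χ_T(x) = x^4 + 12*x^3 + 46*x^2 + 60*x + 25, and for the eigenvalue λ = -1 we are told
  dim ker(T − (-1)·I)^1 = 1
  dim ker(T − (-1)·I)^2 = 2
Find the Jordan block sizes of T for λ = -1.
Block sizes for λ = -1: [2]

From the dimensions of kernels of powers, the number of Jordan blocks of size at least j is d_j − d_{j−1} where d_j = dim ker(N^j) (with d_0 = 0). Computing the differences gives [1, 1].
The number of blocks of size exactly k is (#blocks of size ≥ k) − (#blocks of size ≥ k + 1), so the partition is: 1 block(s) of size 2.
In nonincreasing order the block sizes are [2].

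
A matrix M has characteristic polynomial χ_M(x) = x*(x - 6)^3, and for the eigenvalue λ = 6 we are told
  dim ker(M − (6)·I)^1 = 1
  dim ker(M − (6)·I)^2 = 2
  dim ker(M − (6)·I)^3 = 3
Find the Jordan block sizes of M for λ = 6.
Block sizes for λ = 6: [3]

From the dimensions of kernels of powers, the number of Jordan blocks of size at least j is d_j − d_{j−1} where d_j = dim ker(N^j) (with d_0 = 0). Computing the differences gives [1, 1, 1].
The number of blocks of size exactly k is (#blocks of size ≥ k) − (#blocks of size ≥ k + 1), so the partition is: 1 block(s) of size 3.
In nonincreasing order the block sizes are [3].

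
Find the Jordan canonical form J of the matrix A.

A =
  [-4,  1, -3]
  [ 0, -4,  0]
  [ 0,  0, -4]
J_2(-4) ⊕ J_1(-4)

The characteristic polynomial is
  det(x·I − A) = x^3 + 12*x^2 + 48*x + 64 = (x + 4)^3

Eigenvalues and multiplicities (the geometric multiplicity of λ is n − rank(A − λI), which equals the number of Jordan blocks for λ):
  λ = -4: algebraic multiplicity = 3, geometric multiplicity = 2

Determining the block sizes for each eigenvalue:
  λ = -4: 2 blocks summing to 3 forces exactly one block of size 2 and the rest size 1 → block sizes [2, 1]

Assembling the blocks gives a Jordan form
J =
  [-4,  1,  0]
  [ 0, -4,  0]
  [ 0,  0, -4]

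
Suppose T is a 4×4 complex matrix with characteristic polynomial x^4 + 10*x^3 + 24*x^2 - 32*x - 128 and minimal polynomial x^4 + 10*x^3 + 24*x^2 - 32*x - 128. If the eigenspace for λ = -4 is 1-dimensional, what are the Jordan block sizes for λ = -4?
Block sizes for λ = -4: [3]

Step 1 — from the characteristic polynomial, algebraic multiplicity of λ = -4 is 3. From dim ker(T − (-4)·I) = 1, there are exactly 1 Jordan blocks for λ = -4.
Step 2 — from the minimal polynomial, the factor (x + 4)^3 tells us the largest block for λ = -4 has size 3.
Step 3 — with total size 3, 1 blocks, and largest block 3, the block sizes (in nonincreasing order) are [3].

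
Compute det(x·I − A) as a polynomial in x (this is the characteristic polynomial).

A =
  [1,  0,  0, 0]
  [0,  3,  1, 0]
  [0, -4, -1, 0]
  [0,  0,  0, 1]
x^4 - 4*x^3 + 6*x^2 - 4*x + 1

Expanding det(x·I − A) (e.g. by cofactor expansion or by noting that A is similar to its Jordan form J, which has the same characteristic polynomial as A) gives
  χ_A(x) = x^4 - 4*x^3 + 6*x^2 - 4*x + 1
which factors as (x - 1)^4. The eigenvalues (with algebraic multiplicities) are λ = 1 with multiplicity 4.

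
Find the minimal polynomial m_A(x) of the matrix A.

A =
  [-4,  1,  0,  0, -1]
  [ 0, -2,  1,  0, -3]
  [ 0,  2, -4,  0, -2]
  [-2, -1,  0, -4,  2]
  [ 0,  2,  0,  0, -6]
x^3 + 12*x^2 + 48*x + 64

The characteristic polynomial is χ_A(x) = (x + 4)^5, so the eigenvalues are known. The minimal polynomial is
  m_A(x) = Π_λ (x − λ)^{k_λ}
where k_λ is the size of the *largest* Jordan block for λ (equivalently, the smallest k with (A − λI)^k v = 0 for every generalised eigenvector v of λ).

  λ = -4: largest Jordan block has size 3, contributing (x + 4)^3

So m_A(x) = (x + 4)^3 = x^3 + 12*x^2 + 48*x + 64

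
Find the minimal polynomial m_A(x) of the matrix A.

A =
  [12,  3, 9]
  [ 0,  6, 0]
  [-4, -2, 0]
x^2 - 12*x + 36

The characteristic polynomial is χ_A(x) = (x - 6)^3, so the eigenvalues are known. The minimal polynomial is
  m_A(x) = Π_λ (x − λ)^{k_λ}
where k_λ is the size of the *largest* Jordan block for λ (equivalently, the smallest k with (A − λI)^k v = 0 for every generalised eigenvector v of λ).

  λ = 6: largest Jordan block has size 2, contributing (x − 6)^2

So m_A(x) = (x - 6)^2 = x^2 - 12*x + 36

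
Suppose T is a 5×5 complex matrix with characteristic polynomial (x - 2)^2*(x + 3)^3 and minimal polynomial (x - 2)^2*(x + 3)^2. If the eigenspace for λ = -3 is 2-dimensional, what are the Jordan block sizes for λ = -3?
Block sizes for λ = -3: [2, 1]

Step 1 — from the characteristic polynomial, algebraic multiplicity of λ = -3 is 3. From dim ker(T − (-3)·I) = 2, there are exactly 2 Jordan blocks for λ = -3.
Step 2 — from the minimal polynomial, the factor (x + 3)^2 tells us the largest block for λ = -3 has size 2.
Step 3 — with total size 3, 2 blocks, and largest block 2, the block sizes (in nonincreasing order) are [2, 1].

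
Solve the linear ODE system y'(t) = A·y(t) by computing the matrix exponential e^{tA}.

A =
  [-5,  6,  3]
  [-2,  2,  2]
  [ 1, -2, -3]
e^{tA} =
  [-3*t*exp(-2*t) + exp(-2*t), 6*t*exp(-2*t), 3*t*exp(-2*t)]
  [-2*t*exp(-2*t), 4*t*exp(-2*t) + exp(-2*t), 2*t*exp(-2*t)]
  [t*exp(-2*t), -2*t*exp(-2*t), -t*exp(-2*t) + exp(-2*t)]

Strategy: write A = P · J · P⁻¹ where J is a Jordan canonical form, so e^{tA} = P · e^{tJ} · P⁻¹, and e^{tJ} can be computed block-by-block.

A has Jordan form
J =
  [-2,  1,  0]
  [ 0, -2,  0]
  [ 0,  0, -2]
(up to reordering of blocks).

Per-block formulas:
  For a 2×2 Jordan block J_2(-2): exp(t · J_2(-2)) = e^(-2t)·(I + t·N), where N is the 2×2 nilpotent shift.
  For a 1×1 block at λ = -2: exp(t · [-2]) = [e^(-2t)].

After assembling e^{tJ} and conjugating by P, we get:

e^{tA} =
  [-3*t*exp(-2*t) + exp(-2*t), 6*t*exp(-2*t), 3*t*exp(-2*t)]
  [-2*t*exp(-2*t), 4*t*exp(-2*t) + exp(-2*t), 2*t*exp(-2*t)]
  [t*exp(-2*t), -2*t*exp(-2*t), -t*exp(-2*t) + exp(-2*t)]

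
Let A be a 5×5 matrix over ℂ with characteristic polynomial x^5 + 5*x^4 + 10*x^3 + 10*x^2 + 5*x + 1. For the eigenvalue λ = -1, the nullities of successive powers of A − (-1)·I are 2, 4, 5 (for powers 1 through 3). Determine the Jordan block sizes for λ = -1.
Block sizes for λ = -1: [3, 2]

From the dimensions of kernels of powers, the number of Jordan blocks of size at least j is d_j − d_{j−1} where d_j = dim ker(N^j) (with d_0 = 0). Computing the differences gives [2, 2, 1].
The number of blocks of size exactly k is (#blocks of size ≥ k) − (#blocks of size ≥ k + 1), so the partition is: 1 block(s) of size 2, 1 block(s) of size 3.
In nonincreasing order the block sizes are [3, 2].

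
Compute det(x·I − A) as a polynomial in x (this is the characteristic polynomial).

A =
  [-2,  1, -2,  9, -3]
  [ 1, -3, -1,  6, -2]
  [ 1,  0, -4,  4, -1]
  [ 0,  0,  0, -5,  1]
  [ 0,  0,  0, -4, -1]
x^5 + 15*x^4 + 90*x^3 + 270*x^2 + 405*x + 243

Expanding det(x·I − A) (e.g. by cofactor expansion or by noting that A is similar to its Jordan form J, which has the same characteristic polynomial as A) gives
  χ_A(x) = x^5 + 15*x^4 + 90*x^3 + 270*x^2 + 405*x + 243
which factors as (x + 3)^5. The eigenvalues (with algebraic multiplicities) are λ = -3 with multiplicity 5.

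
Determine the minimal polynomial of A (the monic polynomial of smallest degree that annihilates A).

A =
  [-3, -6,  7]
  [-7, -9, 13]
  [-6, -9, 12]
x^3

The characteristic polynomial is χ_A(x) = x^3, so the eigenvalues are known. The minimal polynomial is
  m_A(x) = Π_λ (x − λ)^{k_λ}
where k_λ is the size of the *largest* Jordan block for λ (equivalently, the smallest k with (A − λI)^k v = 0 for every generalised eigenvector v of λ).

  λ = 0: largest Jordan block has size 3, contributing (x − 0)^3

So m_A(x) = x^3 = x^3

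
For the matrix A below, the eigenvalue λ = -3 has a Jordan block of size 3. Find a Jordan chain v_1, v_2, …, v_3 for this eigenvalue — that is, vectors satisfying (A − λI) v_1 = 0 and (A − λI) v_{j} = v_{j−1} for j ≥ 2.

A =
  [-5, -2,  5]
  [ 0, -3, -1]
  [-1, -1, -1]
A Jordan chain for λ = -3 of length 3:
v_1 = (-1, 1, 0)ᵀ
v_2 = (-2, 0, -1)ᵀ
v_3 = (1, 0, 0)ᵀ

Let N = A − (-3)·I. We want v_3 with N^3 v_3 = 0 but N^2 v_3 ≠ 0; then v_{j-1} := N · v_j for j = 3, …, 2.

Pick v_3 = (1, 0, 0)ᵀ.
Then v_2 = N · v_3 = (-2, 0, -1)ᵀ.
Then v_1 = N · v_2 = (-1, 1, 0)ᵀ.

Sanity check: (A − (-3)·I) v_1 = (0, 0, 0)ᵀ = 0. ✓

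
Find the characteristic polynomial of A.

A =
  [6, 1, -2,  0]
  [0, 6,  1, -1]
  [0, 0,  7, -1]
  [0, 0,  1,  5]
x^4 - 24*x^3 + 216*x^2 - 864*x + 1296

Expanding det(x·I − A) (e.g. by cofactor expansion or by noting that A is similar to its Jordan form J, which has the same characteristic polynomial as A) gives
  χ_A(x) = x^4 - 24*x^3 + 216*x^2 - 864*x + 1296
which factors as (x - 6)^4. The eigenvalues (with algebraic multiplicities) are λ = 6 with multiplicity 4.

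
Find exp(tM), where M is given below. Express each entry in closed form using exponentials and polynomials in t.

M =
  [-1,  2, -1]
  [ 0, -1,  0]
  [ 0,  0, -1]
e^{tM} =
  [exp(-t), 2*t*exp(-t), -t*exp(-t)]
  [0, exp(-t), 0]
  [0, 0, exp(-t)]

Strategy: write M = P · J · P⁻¹ where J is a Jordan canonical form, so e^{tM} = P · e^{tJ} · P⁻¹, and e^{tJ} can be computed block-by-block.

M has Jordan form
J =
  [-1,  1,  0]
  [ 0, -1,  0]
  [ 0,  0, -1]
(up to reordering of blocks).

Per-block formulas:
  For a 2×2 Jordan block J_2(-1): exp(t · J_2(-1)) = e^(-1t)·(I + t·N), where N is the 2×2 nilpotent shift.
  For a 1×1 block at λ = -1: exp(t · [-1]) = [e^(-1t)].

After assembling e^{tJ} and conjugating by P, we get:

e^{tM} =
  [exp(-t), 2*t*exp(-t), -t*exp(-t)]
  [0, exp(-t), 0]
  [0, 0, exp(-t)]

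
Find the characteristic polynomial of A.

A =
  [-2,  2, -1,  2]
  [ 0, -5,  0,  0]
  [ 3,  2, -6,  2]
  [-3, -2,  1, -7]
x^4 + 20*x^3 + 150*x^2 + 500*x + 625

Expanding det(x·I − A) (e.g. by cofactor expansion or by noting that A is similar to its Jordan form J, which has the same characteristic polynomial as A) gives
  χ_A(x) = x^4 + 20*x^3 + 150*x^2 + 500*x + 625
which factors as (x + 5)^4. The eigenvalues (with algebraic multiplicities) are λ = -5 with multiplicity 4.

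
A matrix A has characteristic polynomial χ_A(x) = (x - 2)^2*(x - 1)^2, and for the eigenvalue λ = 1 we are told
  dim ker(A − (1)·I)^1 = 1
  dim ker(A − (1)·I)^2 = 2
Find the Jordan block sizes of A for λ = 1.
Block sizes for λ = 1: [2]

From the dimensions of kernels of powers, the number of Jordan blocks of size at least j is d_j − d_{j−1} where d_j = dim ker(N^j) (with d_0 = 0). Computing the differences gives [1, 1].
The number of blocks of size exactly k is (#blocks of size ≥ k) − (#blocks of size ≥ k + 1), so the partition is: 1 block(s) of size 2.
In nonincreasing order the block sizes are [2].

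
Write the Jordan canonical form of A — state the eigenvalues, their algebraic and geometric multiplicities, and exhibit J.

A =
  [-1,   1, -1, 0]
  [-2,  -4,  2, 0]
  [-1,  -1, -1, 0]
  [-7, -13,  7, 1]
J_2(-2) ⊕ J_1(-2) ⊕ J_1(1)

The characteristic polynomial is
  det(x·I − A) = x^4 + 5*x^3 + 6*x^2 - 4*x - 8 = (x - 1)*(x + 2)^3

Eigenvalues and multiplicities (the geometric multiplicity of λ is n − rank(A − λI), which equals the number of Jordan blocks for λ):
  λ = -2: algebraic multiplicity = 3, geometric multiplicity = 2
  λ = 1: algebraic multiplicity = 1, geometric multiplicity = 1

Determining the block sizes for each eigenvalue:
  λ = -2: 2 blocks summing to 3 forces exactly one block of size 2 and the rest size 1 → block sizes [2, 1]
  λ = 1: one block (gm = 1), so the single block has size am = 1 → block sizes [1]

Assembling the blocks gives a Jordan form
J =
  [-2,  1,  0, 0]
  [ 0, -2,  0, 0]
  [ 0,  0, -2, 0]
  [ 0,  0,  0, 1]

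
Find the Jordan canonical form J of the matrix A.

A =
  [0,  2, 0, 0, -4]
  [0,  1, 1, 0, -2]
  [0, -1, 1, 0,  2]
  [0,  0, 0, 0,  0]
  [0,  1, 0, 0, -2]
J_3(0) ⊕ J_1(0) ⊕ J_1(0)

The characteristic polynomial is
  det(x·I − A) = x^5

Eigenvalues and multiplicities (the geometric multiplicity of λ is n − rank(A − λI), which equals the number of Jordan blocks for λ):
  λ = 0: algebraic multiplicity = 5, geometric multiplicity = 3

Determining the block sizes for each eigenvalue:
  λ = 0: with am = 5 and gm = 3, the partition is not yet determined (e.g. several partitions of 5 into 3 parts exist). Let N = A − (0)·I. Computing rank(N^1) = 2, rank(N^2) = 1, rank(N^3) = 0; the number of blocks of size ≥ j is rank(N^{j−1}) − rank(N^j), giving [3, 1, 1]. So we have 1 block(s) of size 3, 2 block(s) of size 1 → block sizes [3, 1, 1]

Assembling the blocks gives a Jordan form
J =
  [0, 1, 0, 0, 0]
  [0, 0, 1, 0, 0]
  [0, 0, 0, 0, 0]
  [0, 0, 0, 0, 0]
  [0, 0, 0, 0, 0]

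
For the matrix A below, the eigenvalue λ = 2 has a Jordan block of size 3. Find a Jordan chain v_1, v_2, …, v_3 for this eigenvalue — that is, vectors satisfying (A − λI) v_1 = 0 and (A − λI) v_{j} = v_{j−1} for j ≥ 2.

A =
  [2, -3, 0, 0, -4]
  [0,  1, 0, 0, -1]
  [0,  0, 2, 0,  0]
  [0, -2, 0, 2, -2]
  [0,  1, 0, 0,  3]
A Jordan chain for λ = 2 of length 3:
v_1 = (-1, 0, 0, 0, 0)ᵀ
v_2 = (-3, -1, 0, -2, 1)ᵀ
v_3 = (0, 1, 0, 0, 0)ᵀ

Let N = A − (2)·I. We want v_3 with N^3 v_3 = 0 but N^2 v_3 ≠ 0; then v_{j-1} := N · v_j for j = 3, …, 2.

Pick v_3 = (0, 1, 0, 0, 0)ᵀ.
Then v_2 = N · v_3 = (-3, -1, 0, -2, 1)ᵀ.
Then v_1 = N · v_2 = (-1, 0, 0, 0, 0)ᵀ.

Sanity check: (A − (2)·I) v_1 = (0, 0, 0, 0, 0)ᵀ = 0. ✓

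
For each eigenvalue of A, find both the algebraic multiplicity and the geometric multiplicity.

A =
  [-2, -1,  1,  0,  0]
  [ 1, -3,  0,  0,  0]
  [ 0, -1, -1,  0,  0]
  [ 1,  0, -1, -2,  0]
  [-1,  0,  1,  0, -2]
λ = -2: alg = 5, geom = 3

Step 1 — factor the characteristic polynomial to read off the algebraic multiplicities:
  χ_A(x) = (x + 2)^5

Step 2 — compute geometric multiplicities via the rank-nullity identity g(λ) = n − rank(A − λI):
  rank(A − (-2)·I) = 2, so dim ker(A − (-2)·I) = n − 2 = 3

Summary:
  λ = -2: algebraic multiplicity = 5, geometric multiplicity = 3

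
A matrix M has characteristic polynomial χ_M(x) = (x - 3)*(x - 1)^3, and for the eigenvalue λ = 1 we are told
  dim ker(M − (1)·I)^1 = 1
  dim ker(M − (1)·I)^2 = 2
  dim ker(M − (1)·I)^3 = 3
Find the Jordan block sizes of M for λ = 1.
Block sizes for λ = 1: [3]

From the dimensions of kernels of powers, the number of Jordan blocks of size at least j is d_j − d_{j−1} where d_j = dim ker(N^j) (with d_0 = 0). Computing the differences gives [1, 1, 1].
The number of blocks of size exactly k is (#blocks of size ≥ k) − (#blocks of size ≥ k + 1), so the partition is: 1 block(s) of size 3.
In nonincreasing order the block sizes are [3].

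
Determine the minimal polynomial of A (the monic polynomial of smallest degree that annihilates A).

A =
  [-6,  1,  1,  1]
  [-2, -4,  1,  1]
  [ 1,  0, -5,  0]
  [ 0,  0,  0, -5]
x^3 + 15*x^2 + 75*x + 125

The characteristic polynomial is χ_A(x) = (x + 5)^4, so the eigenvalues are known. The minimal polynomial is
  m_A(x) = Π_λ (x − λ)^{k_λ}
where k_λ is the size of the *largest* Jordan block for λ (equivalently, the smallest k with (A − λI)^k v = 0 for every generalised eigenvector v of λ).

  λ = -5: largest Jordan block has size 3, contributing (x + 5)^3

So m_A(x) = (x + 5)^3 = x^3 + 15*x^2 + 75*x + 125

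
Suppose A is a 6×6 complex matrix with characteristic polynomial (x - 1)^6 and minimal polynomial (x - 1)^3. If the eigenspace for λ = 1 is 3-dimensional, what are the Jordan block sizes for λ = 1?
Block sizes for λ = 1: [3, 2, 1]

Step 1 — from the characteristic polynomial, algebraic multiplicity of λ = 1 is 6. From dim ker(A − (1)·I) = 3, there are exactly 3 Jordan blocks for λ = 1.
Step 2 — from the minimal polynomial, the factor (x − 1)^3 tells us the largest block for λ = 1 has size 3.
Step 3 — with total size 6, 3 blocks, and largest block 3, the block sizes (in nonincreasing order) are [3, 2, 1].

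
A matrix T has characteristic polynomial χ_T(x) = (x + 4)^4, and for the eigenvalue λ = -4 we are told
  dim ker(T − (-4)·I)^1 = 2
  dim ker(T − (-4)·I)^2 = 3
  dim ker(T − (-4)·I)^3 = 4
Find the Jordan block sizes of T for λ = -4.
Block sizes for λ = -4: [3, 1]

From the dimensions of kernels of powers, the number of Jordan blocks of size at least j is d_j − d_{j−1} where d_j = dim ker(N^j) (with d_0 = 0). Computing the differences gives [2, 1, 1].
The number of blocks of size exactly k is (#blocks of size ≥ k) − (#blocks of size ≥ k + 1), so the partition is: 1 block(s) of size 1, 1 block(s) of size 3.
In nonincreasing order the block sizes are [3, 1].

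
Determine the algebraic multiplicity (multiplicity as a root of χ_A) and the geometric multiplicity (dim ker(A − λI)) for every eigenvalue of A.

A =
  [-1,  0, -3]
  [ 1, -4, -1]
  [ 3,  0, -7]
λ = -4: alg = 3, geom = 2

Step 1 — factor the characteristic polynomial to read off the algebraic multiplicities:
  χ_A(x) = (x + 4)^3

Step 2 — compute geometric multiplicities via the rank-nullity identity g(λ) = n − rank(A − λI):
  rank(A − (-4)·I) = 1, so dim ker(A − (-4)·I) = n − 1 = 2

Summary:
  λ = -4: algebraic multiplicity = 3, geometric multiplicity = 2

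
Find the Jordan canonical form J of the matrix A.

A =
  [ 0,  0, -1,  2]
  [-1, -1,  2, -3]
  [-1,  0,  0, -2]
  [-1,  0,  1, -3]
J_2(-1) ⊕ J_2(-1)

The characteristic polynomial is
  det(x·I − A) = x^4 + 4*x^3 + 6*x^2 + 4*x + 1 = (x + 1)^4

Eigenvalues and multiplicities (the geometric multiplicity of λ is n − rank(A − λI), which equals the number of Jordan blocks for λ):
  λ = -1: algebraic multiplicity = 4, geometric multiplicity = 2

Determining the block sizes for each eigenvalue:
  λ = -1: with am = 4 and gm = 2, the partition is not yet determined (e.g. several partitions of 4 into 2 parts exist). Let N = A − (-1)·I. Computing rank(N^1) = 2, rank(N^2) = 0; the number of blocks of size ≥ j is rank(N^{j−1}) − rank(N^j), giving [2, 2]. So we have 2 block(s) of size 2 → block sizes [2, 2]

Assembling the blocks gives a Jordan form
J =
  [-1,  1,  0,  0]
  [ 0, -1,  0,  0]
  [ 0,  0, -1,  1]
  [ 0,  0,  0, -1]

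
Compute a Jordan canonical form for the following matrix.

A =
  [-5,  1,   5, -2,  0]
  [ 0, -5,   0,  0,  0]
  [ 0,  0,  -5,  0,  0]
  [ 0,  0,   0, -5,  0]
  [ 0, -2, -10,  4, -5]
J_2(-5) ⊕ J_1(-5) ⊕ J_1(-5) ⊕ J_1(-5)

The characteristic polynomial is
  det(x·I − A) = x^5 + 25*x^4 + 250*x^3 + 1250*x^2 + 3125*x + 3125 = (x + 5)^5

Eigenvalues and multiplicities (the geometric multiplicity of λ is n − rank(A − λI), which equals the number of Jordan blocks for λ):
  λ = -5: algebraic multiplicity = 5, geometric multiplicity = 4

Determining the block sizes for each eigenvalue:
  λ = -5: 4 blocks summing to 5 forces exactly one block of size 2 and the rest size 1 → block sizes [2, 1, 1, 1]

Assembling the blocks gives a Jordan form
J =
  [-5,  1,  0,  0,  0]
  [ 0, -5,  0,  0,  0]
  [ 0,  0, -5,  0,  0]
  [ 0,  0,  0, -5,  0]
  [ 0,  0,  0,  0, -5]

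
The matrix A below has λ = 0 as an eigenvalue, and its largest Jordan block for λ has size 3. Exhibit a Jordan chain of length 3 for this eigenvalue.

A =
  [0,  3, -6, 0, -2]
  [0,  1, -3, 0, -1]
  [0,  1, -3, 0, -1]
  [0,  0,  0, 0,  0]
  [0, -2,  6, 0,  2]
A Jordan chain for λ = 0 of length 3:
v_1 = (1, 0, 0, 0, 0)ᵀ
v_2 = (3, 1, 1, 0, -2)ᵀ
v_3 = (0, 1, 0, 0, 0)ᵀ

Let N = A − (0)·I. We want v_3 with N^3 v_3 = 0 but N^2 v_3 ≠ 0; then v_{j-1} := N · v_j for j = 3, …, 2.

Pick v_3 = (0, 1, 0, 0, 0)ᵀ.
Then v_2 = N · v_3 = (3, 1, 1, 0, -2)ᵀ.
Then v_1 = N · v_2 = (1, 0, 0, 0, 0)ᵀ.

Sanity check: (A − (0)·I) v_1 = (0, 0, 0, 0, 0)ᵀ = 0. ✓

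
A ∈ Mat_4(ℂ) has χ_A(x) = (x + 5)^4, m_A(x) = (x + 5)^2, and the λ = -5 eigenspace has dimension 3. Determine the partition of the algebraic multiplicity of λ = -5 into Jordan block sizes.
Block sizes for λ = -5: [2, 1, 1]

Step 1 — from the characteristic polynomial, algebraic multiplicity of λ = -5 is 4. From dim ker(A − (-5)·I) = 3, there are exactly 3 Jordan blocks for λ = -5.
Step 2 — from the minimal polynomial, the factor (x + 5)^2 tells us the largest block for λ = -5 has size 2.
Step 3 — with total size 4, 3 blocks, and largest block 2, the block sizes (in nonincreasing order) are [2, 1, 1].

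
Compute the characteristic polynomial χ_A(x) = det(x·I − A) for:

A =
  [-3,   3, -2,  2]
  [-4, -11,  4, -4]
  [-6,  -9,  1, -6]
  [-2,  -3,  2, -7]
x^4 + 20*x^3 + 150*x^2 + 500*x + 625

Expanding det(x·I − A) (e.g. by cofactor expansion or by noting that A is similar to its Jordan form J, which has the same characteristic polynomial as A) gives
  χ_A(x) = x^4 + 20*x^3 + 150*x^2 + 500*x + 625
which factors as (x + 5)^4. The eigenvalues (with algebraic multiplicities) are λ = -5 with multiplicity 4.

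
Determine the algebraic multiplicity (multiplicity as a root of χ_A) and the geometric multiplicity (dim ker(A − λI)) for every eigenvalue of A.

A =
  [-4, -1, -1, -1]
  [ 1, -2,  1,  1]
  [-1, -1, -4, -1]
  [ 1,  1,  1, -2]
λ = -3: alg = 4, geom = 3

Step 1 — factor the characteristic polynomial to read off the algebraic multiplicities:
  χ_A(x) = (x + 3)^4

Step 2 — compute geometric multiplicities via the rank-nullity identity g(λ) = n − rank(A − λI):
  rank(A − (-3)·I) = 1, so dim ker(A − (-3)·I) = n − 1 = 3

Summary:
  λ = -3: algebraic multiplicity = 4, geometric multiplicity = 3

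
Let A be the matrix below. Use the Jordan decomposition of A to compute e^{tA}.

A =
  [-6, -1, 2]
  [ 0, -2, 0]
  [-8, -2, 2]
e^{tA} =
  [-4*t*exp(-2*t) + exp(-2*t), -t*exp(-2*t), 2*t*exp(-2*t)]
  [0, exp(-2*t), 0]
  [-8*t*exp(-2*t), -2*t*exp(-2*t), 4*t*exp(-2*t) + exp(-2*t)]

Strategy: write A = P · J · P⁻¹ where J is a Jordan canonical form, so e^{tA} = P · e^{tJ} · P⁻¹, and e^{tJ} can be computed block-by-block.

A has Jordan form
J =
  [-2,  1,  0]
  [ 0, -2,  0]
  [ 0,  0, -2]
(up to reordering of blocks).

Per-block formulas:
  For a 2×2 Jordan block J_2(-2): exp(t · J_2(-2)) = e^(-2t)·(I + t·N), where N is the 2×2 nilpotent shift.
  For a 1×1 block at λ = -2: exp(t · [-2]) = [e^(-2t)].

After assembling e^{tJ} and conjugating by P, we get:

e^{tA} =
  [-4*t*exp(-2*t) + exp(-2*t), -t*exp(-2*t), 2*t*exp(-2*t)]
  [0, exp(-2*t), 0]
  [-8*t*exp(-2*t), -2*t*exp(-2*t), 4*t*exp(-2*t) + exp(-2*t)]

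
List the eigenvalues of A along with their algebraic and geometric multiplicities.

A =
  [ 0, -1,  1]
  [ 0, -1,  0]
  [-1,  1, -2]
λ = -1: alg = 3, geom = 2

Step 1 — factor the characteristic polynomial to read off the algebraic multiplicities:
  χ_A(x) = (x + 1)^3

Step 2 — compute geometric multiplicities via the rank-nullity identity g(λ) = n − rank(A − λI):
  rank(A − (-1)·I) = 1, so dim ker(A − (-1)·I) = n − 1 = 2

Summary:
  λ = -1: algebraic multiplicity = 3, geometric multiplicity = 2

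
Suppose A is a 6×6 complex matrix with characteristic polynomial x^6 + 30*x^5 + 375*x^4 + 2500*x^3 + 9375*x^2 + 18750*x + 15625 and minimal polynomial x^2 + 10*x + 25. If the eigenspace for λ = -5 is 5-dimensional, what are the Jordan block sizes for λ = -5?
Block sizes for λ = -5: [2, 1, 1, 1, 1]

Step 1 — from the characteristic polynomial, algebraic multiplicity of λ = -5 is 6. From dim ker(A − (-5)·I) = 5, there are exactly 5 Jordan blocks for λ = -5.
Step 2 — from the minimal polynomial, the factor (x + 5)^2 tells us the largest block for λ = -5 has size 2.
Step 3 — with total size 6, 5 blocks, and largest block 2, the block sizes (in nonincreasing order) are [2, 1, 1, 1, 1].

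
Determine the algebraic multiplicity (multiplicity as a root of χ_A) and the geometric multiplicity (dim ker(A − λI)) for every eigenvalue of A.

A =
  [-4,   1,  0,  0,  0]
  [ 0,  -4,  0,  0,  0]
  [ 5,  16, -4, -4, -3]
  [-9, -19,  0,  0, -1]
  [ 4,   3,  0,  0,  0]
λ = -4: alg = 3, geom = 2; λ = 0: alg = 2, geom = 1

Step 1 — factor the characteristic polynomial to read off the algebraic multiplicities:
  χ_A(x) = x^2*(x + 4)^3

Step 2 — compute geometric multiplicities via the rank-nullity identity g(λ) = n − rank(A − λI):
  rank(A − (-4)·I) = 3, so dim ker(A − (-4)·I) = n − 3 = 2
  rank(A − (0)·I) = 4, so dim ker(A − (0)·I) = n − 4 = 1

Summary:
  λ = -4: algebraic multiplicity = 3, geometric multiplicity = 2
  λ = 0: algebraic multiplicity = 2, geometric multiplicity = 1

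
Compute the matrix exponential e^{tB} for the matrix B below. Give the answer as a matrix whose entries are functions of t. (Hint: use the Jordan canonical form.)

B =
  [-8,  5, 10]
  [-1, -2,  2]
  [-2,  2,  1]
e^{tB} =
  [-5*t*exp(-3*t) + exp(-3*t), 5*t*exp(-3*t), 10*t*exp(-3*t)]
  [-t*exp(-3*t), t*exp(-3*t) + exp(-3*t), 2*t*exp(-3*t)]
  [-2*t*exp(-3*t), 2*t*exp(-3*t), 4*t*exp(-3*t) + exp(-3*t)]

Strategy: write B = P · J · P⁻¹ where J is a Jordan canonical form, so e^{tB} = P · e^{tJ} · P⁻¹, and e^{tJ} can be computed block-by-block.

B has Jordan form
J =
  [-3,  1,  0]
  [ 0, -3,  0]
  [ 0,  0, -3]
(up to reordering of blocks).

Per-block formulas:
  For a 2×2 Jordan block J_2(-3): exp(t · J_2(-3)) = e^(-3t)·(I + t·N), where N is the 2×2 nilpotent shift.
  For a 1×1 block at λ = -3: exp(t · [-3]) = [e^(-3t)].

After assembling e^{tJ} and conjugating by P, we get:

e^{tB} =
  [-5*t*exp(-3*t) + exp(-3*t), 5*t*exp(-3*t), 10*t*exp(-3*t)]
  [-t*exp(-3*t), t*exp(-3*t) + exp(-3*t), 2*t*exp(-3*t)]
  [-2*t*exp(-3*t), 2*t*exp(-3*t), 4*t*exp(-3*t) + exp(-3*t)]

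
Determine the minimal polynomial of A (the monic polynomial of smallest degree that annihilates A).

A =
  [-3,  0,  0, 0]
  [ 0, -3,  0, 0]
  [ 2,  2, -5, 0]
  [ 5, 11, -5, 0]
x^3 + 8*x^2 + 15*x

The characteristic polynomial is χ_A(x) = x*(x + 3)^2*(x + 5), so the eigenvalues are known. The minimal polynomial is
  m_A(x) = Π_λ (x − λ)^{k_λ}
where k_λ is the size of the *largest* Jordan block for λ (equivalently, the smallest k with (A − λI)^k v = 0 for every generalised eigenvector v of λ).

  λ = -5: largest Jordan block has size 1, contributing (x + 5)
  λ = -3: largest Jordan block has size 1, contributing (x + 3)
  λ = 0: largest Jordan block has size 1, contributing (x − 0)

So m_A(x) = x*(x + 3)*(x + 5) = x^3 + 8*x^2 + 15*x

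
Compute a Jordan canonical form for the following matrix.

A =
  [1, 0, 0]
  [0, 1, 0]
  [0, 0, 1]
J_1(1) ⊕ J_1(1) ⊕ J_1(1)

The characteristic polynomial is
  det(x·I − A) = x^3 - 3*x^2 + 3*x - 1 = (x - 1)^3

Eigenvalues and multiplicities (the geometric multiplicity of λ is n − rank(A − λI), which equals the number of Jordan blocks for λ):
  λ = 1: algebraic multiplicity = 3, geometric multiplicity = 3

Determining the block sizes for each eigenvalue:
  λ = 1: gm = am = 3, so every block has size 1 → block sizes [1, 1, 1]

Assembling the blocks gives a Jordan form
J =
  [1, 0, 0]
  [0, 1, 0]
  [0, 0, 1]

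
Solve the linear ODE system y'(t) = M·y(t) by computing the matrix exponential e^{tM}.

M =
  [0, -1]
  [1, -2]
e^{tM} =
  [t*exp(-t) + exp(-t), -t*exp(-t)]
  [t*exp(-t), -t*exp(-t) + exp(-t)]

Strategy: write M = P · J · P⁻¹ where J is a Jordan canonical form, so e^{tM} = P · e^{tJ} · P⁻¹, and e^{tJ} can be computed block-by-block.

M has Jordan form
J =
  [-1,  1]
  [ 0, -1]
(up to reordering of blocks).

Per-block formulas:
  For a 2×2 Jordan block J_2(-1): exp(t · J_2(-1)) = e^(-1t)·(I + t·N), where N is the 2×2 nilpotent shift.

After assembling e^{tJ} and conjugating by P, we get:

e^{tM} =
  [t*exp(-t) + exp(-t), -t*exp(-t)]
  [t*exp(-t), -t*exp(-t) + exp(-t)]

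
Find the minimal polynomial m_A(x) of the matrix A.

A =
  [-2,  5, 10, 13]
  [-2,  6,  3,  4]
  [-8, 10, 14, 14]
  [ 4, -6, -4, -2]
x^3 - 12*x^2 + 48*x - 64

The characteristic polynomial is χ_A(x) = (x - 4)^4, so the eigenvalues are known. The minimal polynomial is
  m_A(x) = Π_λ (x − λ)^{k_λ}
where k_λ is the size of the *largest* Jordan block for λ (equivalently, the smallest k with (A − λI)^k v = 0 for every generalised eigenvector v of λ).

  λ = 4: largest Jordan block has size 3, contributing (x − 4)^3

So m_A(x) = (x - 4)^3 = x^3 - 12*x^2 + 48*x - 64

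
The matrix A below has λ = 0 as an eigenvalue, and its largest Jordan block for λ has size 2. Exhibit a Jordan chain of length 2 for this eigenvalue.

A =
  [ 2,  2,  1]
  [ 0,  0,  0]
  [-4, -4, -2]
A Jordan chain for λ = 0 of length 2:
v_1 = (2, 0, -4)ᵀ
v_2 = (1, 0, 0)ᵀ

Let N = A − (0)·I. We want v_2 with N^2 v_2 = 0 but N^1 v_2 ≠ 0; then v_{j-1} := N · v_j for j = 2, …, 2.

Pick v_2 = (1, 0, 0)ᵀ.
Then v_1 = N · v_2 = (2, 0, -4)ᵀ.

Sanity check: (A − (0)·I) v_1 = (0, 0, 0)ᵀ = 0. ✓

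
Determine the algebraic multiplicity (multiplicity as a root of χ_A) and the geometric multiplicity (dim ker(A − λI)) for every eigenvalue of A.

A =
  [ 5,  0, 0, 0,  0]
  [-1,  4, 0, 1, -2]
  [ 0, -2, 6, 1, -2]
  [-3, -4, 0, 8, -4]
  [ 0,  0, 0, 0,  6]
λ = 5: alg = 1, geom = 1; λ = 6: alg = 4, geom = 3

Step 1 — factor the characteristic polynomial to read off the algebraic multiplicities:
  χ_A(x) = (x - 6)^4*(x - 5)

Step 2 — compute geometric multiplicities via the rank-nullity identity g(λ) = n − rank(A − λI):
  rank(A − (5)·I) = 4, so dim ker(A − (5)·I) = n − 4 = 1
  rank(A − (6)·I) = 2, so dim ker(A − (6)·I) = n − 2 = 3

Summary:
  λ = 5: algebraic multiplicity = 1, geometric multiplicity = 1
  λ = 6: algebraic multiplicity = 4, geometric multiplicity = 3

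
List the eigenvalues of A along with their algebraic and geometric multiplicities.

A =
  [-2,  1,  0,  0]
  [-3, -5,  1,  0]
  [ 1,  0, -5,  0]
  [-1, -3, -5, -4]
λ = -4: alg = 4, geom = 2

Step 1 — factor the characteristic polynomial to read off the algebraic multiplicities:
  χ_A(x) = (x + 4)^4

Step 2 — compute geometric multiplicities via the rank-nullity identity g(λ) = n − rank(A − λI):
  rank(A − (-4)·I) = 2, so dim ker(A − (-4)·I) = n − 2 = 2

Summary:
  λ = -4: algebraic multiplicity = 4, geometric multiplicity = 2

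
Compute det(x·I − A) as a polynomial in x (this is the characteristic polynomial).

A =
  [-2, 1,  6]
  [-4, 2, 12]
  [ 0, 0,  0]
x^3

Expanding det(x·I − A) (e.g. by cofactor expansion or by noting that A is similar to its Jordan form J, which has the same characteristic polynomial as A) gives
  χ_A(x) = x^3
which factors as x^3. The eigenvalues (with algebraic multiplicities) are λ = 0 with multiplicity 3.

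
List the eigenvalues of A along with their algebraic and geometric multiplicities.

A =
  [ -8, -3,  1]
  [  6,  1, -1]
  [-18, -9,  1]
λ = -2: alg = 3, geom = 2

Step 1 — factor the characteristic polynomial to read off the algebraic multiplicities:
  χ_A(x) = (x + 2)^3

Step 2 — compute geometric multiplicities via the rank-nullity identity g(λ) = n − rank(A − λI):
  rank(A − (-2)·I) = 1, so dim ker(A − (-2)·I) = n − 1 = 2

Summary:
  λ = -2: algebraic multiplicity = 3, geometric multiplicity = 2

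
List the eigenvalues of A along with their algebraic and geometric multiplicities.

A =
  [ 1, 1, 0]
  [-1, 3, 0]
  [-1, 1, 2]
λ = 2: alg = 3, geom = 2

Step 1 — factor the characteristic polynomial to read off the algebraic multiplicities:
  χ_A(x) = (x - 2)^3

Step 2 — compute geometric multiplicities via the rank-nullity identity g(λ) = n − rank(A − λI):
  rank(A − (2)·I) = 1, so dim ker(A − (2)·I) = n − 1 = 2

Summary:
  λ = 2: algebraic multiplicity = 3, geometric multiplicity = 2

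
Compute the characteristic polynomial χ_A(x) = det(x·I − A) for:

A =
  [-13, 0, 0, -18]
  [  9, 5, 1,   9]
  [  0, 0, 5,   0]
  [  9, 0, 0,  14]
x^4 - 11*x^3 + 15*x^2 + 175*x - 500

Expanding det(x·I − A) (e.g. by cofactor expansion or by noting that A is similar to its Jordan form J, which has the same characteristic polynomial as A) gives
  χ_A(x) = x^4 - 11*x^3 + 15*x^2 + 175*x - 500
which factors as (x - 5)^3*(x + 4). The eigenvalues (with algebraic multiplicities) are λ = -4 with multiplicity 1, λ = 5 with multiplicity 3.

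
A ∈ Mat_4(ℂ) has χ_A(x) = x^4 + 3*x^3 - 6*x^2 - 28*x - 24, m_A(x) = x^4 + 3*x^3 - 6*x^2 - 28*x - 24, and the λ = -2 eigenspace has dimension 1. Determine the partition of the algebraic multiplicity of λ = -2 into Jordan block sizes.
Block sizes for λ = -2: [3]

Step 1 — from the characteristic polynomial, algebraic multiplicity of λ = -2 is 3. From dim ker(A − (-2)·I) = 1, there are exactly 1 Jordan blocks for λ = -2.
Step 2 — from the minimal polynomial, the factor (x + 2)^3 tells us the largest block for λ = -2 has size 3.
Step 3 — with total size 3, 1 blocks, and largest block 3, the block sizes (in nonincreasing order) are [3].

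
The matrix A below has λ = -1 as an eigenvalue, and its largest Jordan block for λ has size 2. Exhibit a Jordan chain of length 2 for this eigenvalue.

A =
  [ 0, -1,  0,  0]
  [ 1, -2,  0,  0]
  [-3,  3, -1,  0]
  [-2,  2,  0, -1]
A Jordan chain for λ = -1 of length 2:
v_1 = (1, 1, -3, -2)ᵀ
v_2 = (1, 0, 0, 0)ᵀ

Let N = A − (-1)·I. We want v_2 with N^2 v_2 = 0 but N^1 v_2 ≠ 0; then v_{j-1} := N · v_j for j = 2, …, 2.

Pick v_2 = (1, 0, 0, 0)ᵀ.
Then v_1 = N · v_2 = (1, 1, -3, -2)ᵀ.

Sanity check: (A − (-1)·I) v_1 = (0, 0, 0, 0)ᵀ = 0. ✓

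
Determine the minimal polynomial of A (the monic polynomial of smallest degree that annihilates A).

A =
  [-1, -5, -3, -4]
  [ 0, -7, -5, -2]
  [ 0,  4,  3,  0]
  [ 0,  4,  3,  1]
x^3 + 3*x^2 + 3*x + 1

The characteristic polynomial is χ_A(x) = (x + 1)^4, so the eigenvalues are known. The minimal polynomial is
  m_A(x) = Π_λ (x − λ)^{k_λ}
where k_λ is the size of the *largest* Jordan block for λ (equivalently, the smallest k with (A − λI)^k v = 0 for every generalised eigenvector v of λ).

  λ = -1: largest Jordan block has size 3, contributing (x + 1)^3

So m_A(x) = (x + 1)^3 = x^3 + 3*x^2 + 3*x + 1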